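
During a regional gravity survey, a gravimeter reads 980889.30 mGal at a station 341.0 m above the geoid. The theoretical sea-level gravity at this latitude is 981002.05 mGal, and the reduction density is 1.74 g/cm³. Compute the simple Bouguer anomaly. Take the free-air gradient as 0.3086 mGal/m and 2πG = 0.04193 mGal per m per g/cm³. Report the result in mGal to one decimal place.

-32.4

Free-air correction = 0.3086 × 341.0 = 105.23 mGal
Free-air anomaly = 980889.30 − 981002.05 + (105.23) = -7.52 mGal
Bouguer slab correction = 0.04193 × 1.74 × 341.0 = 24.88 mGal
Simple Bouguer anomaly = -7.52 − (24.88) = -32.40 mGal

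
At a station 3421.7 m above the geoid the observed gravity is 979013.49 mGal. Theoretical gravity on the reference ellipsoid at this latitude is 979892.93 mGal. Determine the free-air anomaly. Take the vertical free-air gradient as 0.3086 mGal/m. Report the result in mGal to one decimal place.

Free-air correction = 0.3086 × 3421.7 = 1055.94 mGal
Free-air anomaly = 979013.49 − 979892.93 + (1055.94) = 176.50 mGal

176.5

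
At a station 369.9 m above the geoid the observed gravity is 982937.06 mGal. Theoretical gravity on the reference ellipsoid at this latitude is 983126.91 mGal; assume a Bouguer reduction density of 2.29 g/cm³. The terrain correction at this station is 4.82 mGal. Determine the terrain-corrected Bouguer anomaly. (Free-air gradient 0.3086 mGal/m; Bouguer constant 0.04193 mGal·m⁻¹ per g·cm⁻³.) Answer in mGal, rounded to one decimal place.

Free-air correction = 0.3086 × 369.9 = 114.15 mGal
Free-air anomaly = 982937.06 − 983126.91 + (114.15) = -75.70 mGal
Bouguer slab correction = 0.04193 × 2.29 × 369.9 = 35.52 mGal
Simple Bouguer anomaly = -75.70 − (35.52) = -111.22 mGal
Complete Bouguer anomaly = -111.22 + 4.82 = -106.40 mGal

-106.4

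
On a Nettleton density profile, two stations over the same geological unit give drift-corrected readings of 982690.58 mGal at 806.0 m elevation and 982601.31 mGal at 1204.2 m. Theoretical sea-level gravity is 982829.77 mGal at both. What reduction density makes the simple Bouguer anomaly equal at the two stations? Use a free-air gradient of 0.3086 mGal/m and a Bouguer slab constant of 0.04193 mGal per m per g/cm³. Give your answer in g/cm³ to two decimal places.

2.01

Δg_obs = 982601.31 − 982690.58 = -89.27 mGal over Δh = 1204.2 − 806.0 = 398.2 m
Equal Bouguer anomalies ⇒ Δg_obs + (0.3086 − 0.04193ρ)·Δh = 0
0.3086 − 0.04193ρ = −Δg_obs/Δh = 0.22418
ρ = (0.3086 − 0.22418) / 0.04193 = 2.01 g/cm³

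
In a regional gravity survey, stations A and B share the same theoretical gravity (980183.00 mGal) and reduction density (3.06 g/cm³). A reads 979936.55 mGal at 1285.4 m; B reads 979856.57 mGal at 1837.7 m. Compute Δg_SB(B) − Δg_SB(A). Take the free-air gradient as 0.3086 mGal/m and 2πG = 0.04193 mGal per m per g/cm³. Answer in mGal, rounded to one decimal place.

Δg_SB(A) = 979936.55 − 980183.00 + 0.3086×1285.4 − 0.04193×3.06×1285.4 = -14.70 mGal
Δg_SB(B) = 979856.57 − 980183.00 + 0.3086×1837.7 − 0.04193×3.06×1837.7 = 4.90 mGal
Difference = 4.90 − (-14.70) = 19.60 mGal

19.6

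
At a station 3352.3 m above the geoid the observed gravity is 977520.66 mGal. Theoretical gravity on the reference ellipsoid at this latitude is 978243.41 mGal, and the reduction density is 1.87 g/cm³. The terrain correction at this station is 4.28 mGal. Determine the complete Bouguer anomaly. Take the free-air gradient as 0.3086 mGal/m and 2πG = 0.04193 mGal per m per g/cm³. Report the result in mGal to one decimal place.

Free-air correction = 0.3086 × 3352.3 = 1034.52 mGal
Free-air anomaly = 977520.66 − 978243.41 + (1034.52) = 311.77 mGal
Bouguer slab correction = 0.04193 × 1.87 × 3352.3 = 262.85 mGal
Simple Bouguer anomaly = 311.77 − (262.85) = 48.92 mGal
Complete Bouguer anomaly = 48.92 + 4.28 = 53.20 mGal

53.2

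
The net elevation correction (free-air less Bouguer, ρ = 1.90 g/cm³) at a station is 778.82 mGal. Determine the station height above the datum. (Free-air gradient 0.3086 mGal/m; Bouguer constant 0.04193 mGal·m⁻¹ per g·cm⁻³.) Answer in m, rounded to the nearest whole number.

Combined gradient = 0.3086 − 0.04193 × 1.90 = 0.2289330 mGal/m
h = 778.82 / 0.2289330 = 3401.96 m

3402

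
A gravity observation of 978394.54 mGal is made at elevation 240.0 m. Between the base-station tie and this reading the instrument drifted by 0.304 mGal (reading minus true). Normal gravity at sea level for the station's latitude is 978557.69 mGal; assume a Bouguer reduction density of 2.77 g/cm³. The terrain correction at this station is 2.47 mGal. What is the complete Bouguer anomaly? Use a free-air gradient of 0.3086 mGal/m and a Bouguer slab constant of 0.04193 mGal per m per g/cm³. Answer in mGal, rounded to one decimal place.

-114.8

Drift-corrected reading = 978394.54 − (0.304) = 978394.236 mGal
Free-air correction = 0.3086 × 240.0 = 74.06 mGal
Free-air anomaly = 978394.236 − 978557.69 + (74.06) = -89.394 mGal
Bouguer slab correction = 0.04193 × 2.77 × 240.0 = 27.88 mGal
Simple Bouguer anomaly = -89.394 − (27.88) = -117.274 mGal
Complete Bouguer anomaly = -117.274 + 2.47 = -114.804 mGal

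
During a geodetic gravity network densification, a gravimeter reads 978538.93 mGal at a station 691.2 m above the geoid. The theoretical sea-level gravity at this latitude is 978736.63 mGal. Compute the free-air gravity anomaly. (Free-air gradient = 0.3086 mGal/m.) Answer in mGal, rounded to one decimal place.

15.6

Free-air correction = 0.3086 × 691.2 = 213.30 mGal
Free-air anomaly = 978538.93 − 978736.63 + (213.30) = 15.60 mGal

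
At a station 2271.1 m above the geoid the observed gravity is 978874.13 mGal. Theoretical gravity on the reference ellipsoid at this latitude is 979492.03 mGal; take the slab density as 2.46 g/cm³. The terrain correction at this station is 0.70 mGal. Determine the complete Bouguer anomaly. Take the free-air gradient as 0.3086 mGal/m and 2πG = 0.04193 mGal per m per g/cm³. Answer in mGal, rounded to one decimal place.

Free-air correction = 0.3086 × 2271.1 = 700.86 mGal
Free-air anomaly = 978874.13 − 979492.03 + (700.86) = 82.96 mGal
Bouguer slab correction = 0.04193 × 2.46 × 2271.1 = 234.26 mGal
Simple Bouguer anomaly = 82.96 − (234.26) = -151.30 mGal
Complete Bouguer anomaly = -151.30 + 0.70 = -150.60 mGal

-150.6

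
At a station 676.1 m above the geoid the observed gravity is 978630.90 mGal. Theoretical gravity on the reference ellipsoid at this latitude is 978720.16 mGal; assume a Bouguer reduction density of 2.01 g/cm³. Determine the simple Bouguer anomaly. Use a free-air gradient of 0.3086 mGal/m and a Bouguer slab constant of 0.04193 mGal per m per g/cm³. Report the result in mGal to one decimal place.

62.4

Free-air correction = 0.3086 × 676.1 = 208.64 mGal
Free-air anomaly = 978630.90 − 978720.16 + (208.64) = 119.38 mGal
Bouguer slab correction = 0.04193 × 2.01 × 676.1 = 56.98 mGal
Simple Bouguer anomaly = 119.38 − (56.98) = 62.40 mGal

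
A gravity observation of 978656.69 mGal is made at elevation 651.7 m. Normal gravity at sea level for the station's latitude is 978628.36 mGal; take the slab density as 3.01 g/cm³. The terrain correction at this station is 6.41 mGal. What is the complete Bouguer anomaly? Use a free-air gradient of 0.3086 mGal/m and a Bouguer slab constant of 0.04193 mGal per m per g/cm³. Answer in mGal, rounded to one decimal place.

Free-air correction = 0.3086 × 651.7 = 201.11 mGal
Free-air anomaly = 978656.69 − 978628.36 + (201.11) = 229.44 mGal
Bouguer slab correction = 0.04193 × 3.01 × 651.7 = 82.25 mGal
Simple Bouguer anomaly = 229.44 − (82.25) = 147.19 mGal
Complete Bouguer anomaly = 147.19 + 6.41 = 153.60 mGal

153.6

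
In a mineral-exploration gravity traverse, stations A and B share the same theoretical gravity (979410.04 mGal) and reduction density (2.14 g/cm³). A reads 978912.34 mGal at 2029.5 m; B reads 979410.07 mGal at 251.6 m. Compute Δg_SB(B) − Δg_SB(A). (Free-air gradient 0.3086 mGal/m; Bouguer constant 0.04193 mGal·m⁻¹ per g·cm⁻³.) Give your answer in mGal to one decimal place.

108.6

Δg_SB(A) = 978912.34 − 979410.04 + 0.3086×2029.5 − 0.04193×2.14×2029.5 = -53.50 mGal
Δg_SB(B) = 979410.07 − 979410.04 + 0.3086×251.6 − 0.04193×2.14×251.6 = 55.10 mGal
Difference = 55.10 − (-53.50) = 108.60 mGal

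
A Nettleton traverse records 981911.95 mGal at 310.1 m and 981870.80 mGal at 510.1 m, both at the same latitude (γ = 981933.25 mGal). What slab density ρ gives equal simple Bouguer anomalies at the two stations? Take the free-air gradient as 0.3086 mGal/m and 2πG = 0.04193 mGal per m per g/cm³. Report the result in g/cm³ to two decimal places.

Δg_obs = 981870.80 − 981911.95 = -41.15 mGal over Δh = 510.1 − 310.1 = 200.0 m
Equal Bouguer anomalies ⇒ Δg_obs + (0.3086 − 0.04193ρ)·Δh = 0
0.3086 − 0.04193ρ = −Δg_obs/Δh = 0.20575
ρ = (0.3086 − 0.20575) / 0.04193 = 2.45 g/cm³

2.45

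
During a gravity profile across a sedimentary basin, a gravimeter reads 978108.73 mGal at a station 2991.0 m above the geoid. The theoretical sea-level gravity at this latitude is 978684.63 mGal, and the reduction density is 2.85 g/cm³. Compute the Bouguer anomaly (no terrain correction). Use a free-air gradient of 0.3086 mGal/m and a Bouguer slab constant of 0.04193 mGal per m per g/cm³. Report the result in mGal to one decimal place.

Free-air correction = 0.3086 × 2991.0 = 923.02 mGal
Free-air anomaly = 978108.73 − 978684.63 + (923.02) = 347.12 mGal
Bouguer slab correction = 0.04193 × 2.85 × 2991.0 = 357.43 mGal
Simple Bouguer anomaly = 347.12 − (357.43) = -10.31 mGal

-10.3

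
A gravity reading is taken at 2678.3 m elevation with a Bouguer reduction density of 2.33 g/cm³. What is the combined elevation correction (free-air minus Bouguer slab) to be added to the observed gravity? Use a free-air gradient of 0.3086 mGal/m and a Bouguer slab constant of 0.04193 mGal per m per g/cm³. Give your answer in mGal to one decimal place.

Combined gradient = 0.3086 − 0.04193 × 2.33 = 0.2109031 mGal/m
Combined elevation correction = 0.2109031 × 2678.3 = 564.9 mGal

564.9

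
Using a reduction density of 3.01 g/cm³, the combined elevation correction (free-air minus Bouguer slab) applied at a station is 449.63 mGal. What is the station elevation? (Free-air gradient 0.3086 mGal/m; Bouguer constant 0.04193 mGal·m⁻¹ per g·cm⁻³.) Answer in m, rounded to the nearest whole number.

Combined gradient = 0.3086 − 0.04193 × 3.01 = 0.1823907 mGal/m
h = 449.63 / 0.1823907 = 2465.20 m

2465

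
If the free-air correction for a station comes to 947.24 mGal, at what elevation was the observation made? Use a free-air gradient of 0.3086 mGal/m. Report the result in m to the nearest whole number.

h = 947.24 / 0.3086 = 3069.48 m

3069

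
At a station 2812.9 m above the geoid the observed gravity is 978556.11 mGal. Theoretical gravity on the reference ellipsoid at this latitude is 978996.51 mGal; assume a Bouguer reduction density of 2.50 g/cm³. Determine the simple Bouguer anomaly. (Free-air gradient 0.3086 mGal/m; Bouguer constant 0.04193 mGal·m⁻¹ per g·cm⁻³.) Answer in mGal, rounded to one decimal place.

Free-air correction = 0.3086 × 2812.9 = 868.06 mGal
Free-air anomaly = 978556.11 − 978996.51 + (868.06) = 427.66 mGal
Bouguer slab correction = 0.04193 × 2.50 × 2812.9 = 294.86 mGal
Simple Bouguer anomaly = 427.66 − (294.86) = 132.80 mGal

132.8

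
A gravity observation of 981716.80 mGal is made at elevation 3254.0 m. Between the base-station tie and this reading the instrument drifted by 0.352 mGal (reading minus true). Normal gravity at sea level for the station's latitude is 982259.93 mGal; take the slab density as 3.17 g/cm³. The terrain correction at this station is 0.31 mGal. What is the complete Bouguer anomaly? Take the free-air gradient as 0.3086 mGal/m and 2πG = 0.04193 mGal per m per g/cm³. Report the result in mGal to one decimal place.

Drift-corrected reading = 981716.80 − (0.352) = 981716.448 mGal
Free-air correction = 0.3086 × 3254.0 = 1004.18 mGal
Free-air anomaly = 981716.448 − 982259.93 + (1004.18) = 460.698 mGal
Bouguer slab correction = 0.04193 × 3.17 × 3254.0 = 432.52 mGal
Simple Bouguer anomaly = 460.698 − (432.52) = 28.178 mGal
Complete Bouguer anomaly = 28.178 + 0.31 = 28.488 mGal

28.5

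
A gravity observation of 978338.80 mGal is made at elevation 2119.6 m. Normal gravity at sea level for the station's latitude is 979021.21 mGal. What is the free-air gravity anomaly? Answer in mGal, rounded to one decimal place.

Free-air correction = 0.3086 × 2119.6 = 654.11 mGal
Free-air anomaly = 978338.80 − 979021.21 + (654.11) = -28.30 mGal

-28.3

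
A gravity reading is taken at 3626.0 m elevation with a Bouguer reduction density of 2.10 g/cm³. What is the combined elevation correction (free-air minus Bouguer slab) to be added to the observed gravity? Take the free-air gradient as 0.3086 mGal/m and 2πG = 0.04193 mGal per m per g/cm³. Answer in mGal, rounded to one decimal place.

Combined gradient = 0.3086 − 0.04193 × 2.10 = 0.2205470 mGal/m
Combined elevation correction = 0.2205470 × 3626.0 = 799.7 mGal

799.7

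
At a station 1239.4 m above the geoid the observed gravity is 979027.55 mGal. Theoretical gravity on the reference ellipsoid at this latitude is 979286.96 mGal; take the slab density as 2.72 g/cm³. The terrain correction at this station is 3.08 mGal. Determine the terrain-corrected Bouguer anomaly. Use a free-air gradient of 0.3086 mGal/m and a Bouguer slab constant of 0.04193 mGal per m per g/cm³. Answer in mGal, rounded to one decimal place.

Free-air correction = 0.3086 × 1239.4 = 382.48 mGal
Free-air anomaly = 979027.55 − 979286.96 + (382.48) = 123.07 mGal
Bouguer slab correction = 0.04193 × 2.72 × 1239.4 = 141.35 mGal
Simple Bouguer anomaly = 123.07 − (141.35) = -18.28 mGal
Complete Bouguer anomaly = -18.28 + 3.08 = -15.20 mGal

-15.2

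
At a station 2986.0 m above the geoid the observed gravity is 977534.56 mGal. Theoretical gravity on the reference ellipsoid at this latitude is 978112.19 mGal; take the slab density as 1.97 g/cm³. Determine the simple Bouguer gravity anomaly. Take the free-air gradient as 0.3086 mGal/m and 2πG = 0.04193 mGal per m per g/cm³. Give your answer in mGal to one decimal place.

97.2

Free-air correction = 0.3086 × 2986.0 = 921.48 mGal
Free-air anomaly = 977534.56 − 978112.19 + (921.48) = 343.85 mGal
Bouguer slab correction = 0.04193 × 1.97 × 2986.0 = 246.65 mGal
Simple Bouguer anomaly = 343.85 − (246.65) = 97.20 mGal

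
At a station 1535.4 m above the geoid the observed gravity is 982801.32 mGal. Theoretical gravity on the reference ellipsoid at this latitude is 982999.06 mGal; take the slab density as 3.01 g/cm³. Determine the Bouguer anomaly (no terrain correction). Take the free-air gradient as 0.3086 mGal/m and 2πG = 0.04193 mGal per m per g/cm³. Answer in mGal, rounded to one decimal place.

Free-air correction = 0.3086 × 1535.4 = 473.82 mGal
Free-air anomaly = 982801.32 − 982999.06 + (473.82) = 276.08 mGal
Bouguer slab correction = 0.04193 × 3.01 × 1535.4 = 193.78 mGal
Simple Bouguer anomaly = 276.08 − (193.78) = 82.30 mGal

82.3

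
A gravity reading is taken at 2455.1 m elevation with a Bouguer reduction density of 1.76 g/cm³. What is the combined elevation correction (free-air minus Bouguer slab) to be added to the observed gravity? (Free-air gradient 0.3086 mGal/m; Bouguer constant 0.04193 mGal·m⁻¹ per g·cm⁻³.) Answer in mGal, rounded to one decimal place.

Combined gradient = 0.3086 − 0.04193 × 1.76 = 0.2348032 mGal/m
Combined elevation correction = 0.2348032 × 2455.1 = 576.5 mGal

576.5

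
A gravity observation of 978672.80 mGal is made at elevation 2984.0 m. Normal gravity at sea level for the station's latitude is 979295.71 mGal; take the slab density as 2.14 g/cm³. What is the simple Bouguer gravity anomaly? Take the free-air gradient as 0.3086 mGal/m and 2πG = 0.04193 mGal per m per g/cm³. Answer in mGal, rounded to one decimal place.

Free-air correction = 0.3086 × 2984.0 = 920.86 mGal
Free-air anomaly = 978672.80 − 979295.71 + (920.86) = 297.95 mGal
Bouguer slab correction = 0.04193 × 2.14 × 2984.0 = 267.75 mGal
Simple Bouguer anomaly = 297.95 − (267.75) = 30.20 mGal

30.2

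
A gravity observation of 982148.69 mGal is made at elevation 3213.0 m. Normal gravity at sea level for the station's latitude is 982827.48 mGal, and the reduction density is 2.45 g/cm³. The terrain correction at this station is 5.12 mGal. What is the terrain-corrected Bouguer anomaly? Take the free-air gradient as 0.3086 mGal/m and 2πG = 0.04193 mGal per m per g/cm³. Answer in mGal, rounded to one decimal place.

Free-air correction = 0.3086 × 3213.0 = 991.53 mGal
Free-air anomaly = 982148.69 − 982827.48 + (991.53) = 312.74 mGal
Bouguer slab correction = 0.04193 × 2.45 × 3213.0 = 330.07 mGal
Simple Bouguer anomaly = 312.74 − (330.07) = -17.33 mGal
Complete Bouguer anomaly = -17.33 + 5.12 = -12.21 mGal

-12.2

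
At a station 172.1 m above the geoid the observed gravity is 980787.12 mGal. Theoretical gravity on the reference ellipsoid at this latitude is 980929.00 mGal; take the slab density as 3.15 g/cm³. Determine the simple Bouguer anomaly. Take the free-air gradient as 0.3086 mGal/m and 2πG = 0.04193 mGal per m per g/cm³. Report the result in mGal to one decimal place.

-111.5

Free-air correction = 0.3086 × 172.1 = 53.11 mGal
Free-air anomaly = 980787.12 − 980929.00 + (53.11) = -88.77 mGal
Bouguer slab correction = 0.04193 × 3.15 × 172.1 = 22.73 mGal
Simple Bouguer anomaly = -88.77 − (22.73) = -111.50 mGal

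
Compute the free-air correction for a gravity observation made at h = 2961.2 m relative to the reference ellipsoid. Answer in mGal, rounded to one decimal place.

913.8

Free-air correction = 0.3086 × 2961.2 = 913.8 mGal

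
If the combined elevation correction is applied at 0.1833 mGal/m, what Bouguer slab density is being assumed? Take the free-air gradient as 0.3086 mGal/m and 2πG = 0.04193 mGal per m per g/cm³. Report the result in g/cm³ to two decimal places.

2.99

0.1833 = 0.3086 − 0.04193 × ρ
ρ = (0.3086 − 0.1833) / 0.04193 = 2.99 g/cm³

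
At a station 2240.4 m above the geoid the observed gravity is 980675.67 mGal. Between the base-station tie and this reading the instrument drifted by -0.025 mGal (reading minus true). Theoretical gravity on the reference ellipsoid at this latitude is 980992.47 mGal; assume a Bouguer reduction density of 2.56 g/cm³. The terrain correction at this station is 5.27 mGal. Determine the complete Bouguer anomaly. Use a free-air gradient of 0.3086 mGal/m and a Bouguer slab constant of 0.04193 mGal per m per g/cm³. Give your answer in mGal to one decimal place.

Drift-corrected reading = 980675.67 − (-0.025) = 980675.695 mGal
Free-air correction = 0.3086 × 2240.4 = 691.39 mGal
Free-air anomaly = 980675.695 − 980992.47 + (691.39) = 374.615 mGal
Bouguer slab correction = 0.04193 × 2.56 × 2240.4 = 240.49 mGal
Simple Bouguer anomaly = 374.615 − (240.49) = 134.125 mGal
Complete Bouguer anomaly = 134.125 + 5.27 = 139.395 mGal

139.4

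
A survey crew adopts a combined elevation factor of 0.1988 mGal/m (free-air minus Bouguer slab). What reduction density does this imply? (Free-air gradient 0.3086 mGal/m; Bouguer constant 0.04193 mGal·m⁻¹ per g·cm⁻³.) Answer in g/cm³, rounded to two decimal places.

2.62

0.1988 = 0.3086 − 0.04193 × ρ
ρ = (0.3086 − 0.1988) / 0.04193 = 2.62 g/cm³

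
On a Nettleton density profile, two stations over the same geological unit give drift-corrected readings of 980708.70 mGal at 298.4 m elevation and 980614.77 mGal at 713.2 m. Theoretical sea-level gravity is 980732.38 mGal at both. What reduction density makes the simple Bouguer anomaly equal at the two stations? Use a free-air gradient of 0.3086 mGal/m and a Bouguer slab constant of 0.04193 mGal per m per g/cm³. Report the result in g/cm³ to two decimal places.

1.96

Δg_obs = 980614.77 − 980708.70 = -93.93 mGal over Δh = 713.2 − 298.4 = 414.8 m
Equal Bouguer anomalies ⇒ Δg_obs + (0.3086 − 0.04193ρ)·Δh = 0
0.3086 − 0.04193ρ = −Δg_obs/Δh = 0.22645
ρ = (0.3086 − 0.22645) / 0.04193 = 1.96 g/cm³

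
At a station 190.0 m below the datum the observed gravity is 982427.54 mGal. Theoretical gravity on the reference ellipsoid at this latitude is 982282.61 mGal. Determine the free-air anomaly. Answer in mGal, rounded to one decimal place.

86.3

Free-air correction = 0.3086 × -190.0 = -58.63 mGal
Free-air anomaly = 982427.54 − 982282.61 + (-58.63) = 86.30 mGal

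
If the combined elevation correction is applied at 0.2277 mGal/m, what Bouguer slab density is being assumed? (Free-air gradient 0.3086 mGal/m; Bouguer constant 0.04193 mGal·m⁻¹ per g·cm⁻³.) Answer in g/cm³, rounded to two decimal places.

1.93

0.2277 = 0.3086 − 0.04193 × ρ
ρ = (0.3086 − 0.2277) / 0.04193 = 1.93 g/cm³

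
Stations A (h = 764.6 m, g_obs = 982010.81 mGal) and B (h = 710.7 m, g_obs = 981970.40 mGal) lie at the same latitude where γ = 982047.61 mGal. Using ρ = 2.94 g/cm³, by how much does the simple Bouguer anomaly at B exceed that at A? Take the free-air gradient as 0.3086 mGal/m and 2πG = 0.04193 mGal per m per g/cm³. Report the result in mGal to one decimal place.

Δg_SB(A) = 982010.81 − 982047.61 + 0.3086×764.6 − 0.04193×2.94×764.6 = 104.90 mGal
Δg_SB(B) = 981970.40 − 982047.61 + 0.3086×710.7 − 0.04193×2.94×710.7 = 54.50 mGal
Difference = 54.50 − (104.90) = -50.40 mGal

-50.4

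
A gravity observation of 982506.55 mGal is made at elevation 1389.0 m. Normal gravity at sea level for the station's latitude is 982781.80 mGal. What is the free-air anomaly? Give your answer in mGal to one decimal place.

153.4

Free-air correction = 0.3086 × 1389.0 = 428.65 mGal
Free-air anomaly = 982506.55 − 982781.80 + (428.65) = 153.40 mGal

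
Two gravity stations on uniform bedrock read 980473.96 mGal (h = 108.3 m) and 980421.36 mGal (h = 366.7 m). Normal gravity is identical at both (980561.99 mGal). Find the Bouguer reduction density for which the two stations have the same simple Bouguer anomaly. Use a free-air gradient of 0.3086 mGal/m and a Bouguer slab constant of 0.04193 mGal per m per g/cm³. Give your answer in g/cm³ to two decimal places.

Δg_obs = 980421.36 − 980473.96 = -52.60 mGal over Δh = 366.7 − 108.3 = 258.4 m
Equal Bouguer anomalies ⇒ Δg_obs + (0.3086 − 0.04193ρ)·Δh = 0
0.3086 − 0.04193ρ = −Δg_obs/Δh = 0.20356
ρ = (0.3086 − 0.20356) / 0.04193 = 2.51 g/cm³

2.51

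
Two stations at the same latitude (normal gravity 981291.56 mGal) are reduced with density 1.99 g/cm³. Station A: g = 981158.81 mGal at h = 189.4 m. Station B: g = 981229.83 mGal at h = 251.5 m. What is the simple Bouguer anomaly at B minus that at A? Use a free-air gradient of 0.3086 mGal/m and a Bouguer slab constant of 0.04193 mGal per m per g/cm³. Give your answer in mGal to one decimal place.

85.0

Δg_SB(A) = 981158.81 − 981291.56 + 0.3086×189.4 − 0.04193×1.99×189.4 = -90.10 mGal
Δg_SB(B) = 981229.83 − 981291.56 + 0.3086×251.5 − 0.04193×1.99×251.5 = -5.10 mGal
Difference = -5.10 − (-90.10) = 85.00 mGal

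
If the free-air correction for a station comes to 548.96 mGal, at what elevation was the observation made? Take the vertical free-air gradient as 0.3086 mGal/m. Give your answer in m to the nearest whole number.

1779

h = 548.96 / 0.3086 = 1778.87 m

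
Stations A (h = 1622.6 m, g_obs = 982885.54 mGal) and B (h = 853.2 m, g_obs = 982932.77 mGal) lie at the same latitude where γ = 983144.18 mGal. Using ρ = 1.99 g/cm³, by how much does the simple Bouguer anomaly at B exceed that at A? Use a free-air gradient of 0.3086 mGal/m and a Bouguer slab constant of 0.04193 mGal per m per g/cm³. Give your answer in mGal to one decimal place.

Δg_SB(A) = 982885.54 − 983144.18 + 0.3086×1622.6 − 0.04193×1.99×1622.6 = 106.70 mGal
Δg_SB(B) = 982932.77 − 983144.18 + 0.3086×853.2 − 0.04193×1.99×853.2 = -19.30 mGal
Difference = -19.30 − (106.70) = -126.00 mGal

-126.0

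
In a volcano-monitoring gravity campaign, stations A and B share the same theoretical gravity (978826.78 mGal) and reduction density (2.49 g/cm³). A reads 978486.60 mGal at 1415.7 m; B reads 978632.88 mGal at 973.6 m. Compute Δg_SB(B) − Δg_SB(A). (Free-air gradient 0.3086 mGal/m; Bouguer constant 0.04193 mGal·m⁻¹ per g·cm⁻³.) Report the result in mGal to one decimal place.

56.0

Δg_SB(A) = 978486.60 − 978826.78 + 0.3086×1415.7 − 0.04193×2.49×1415.7 = -51.10 mGal
Δg_SB(B) = 978632.88 − 978826.78 + 0.3086×973.6 − 0.04193×2.49×973.6 = 4.90 mGal
Difference = 4.90 − (-51.10) = 56.00 mGal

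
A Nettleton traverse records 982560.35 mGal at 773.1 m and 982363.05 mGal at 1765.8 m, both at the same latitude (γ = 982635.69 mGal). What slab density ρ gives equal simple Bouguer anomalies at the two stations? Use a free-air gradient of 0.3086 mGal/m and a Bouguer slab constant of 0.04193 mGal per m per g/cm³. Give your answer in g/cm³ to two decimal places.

2.62

Δg_obs = 982363.05 − 982560.35 = -197.30 mGal over Δh = 1765.8 − 773.1 = 992.7 m
Equal Bouguer anomalies ⇒ Δg_obs + (0.3086 − 0.04193ρ)·Δh = 0
0.3086 − 0.04193ρ = −Δg_obs/Δh = 0.19875
ρ = (0.3086 − 0.19875) / 0.04193 = 2.62 g/cm³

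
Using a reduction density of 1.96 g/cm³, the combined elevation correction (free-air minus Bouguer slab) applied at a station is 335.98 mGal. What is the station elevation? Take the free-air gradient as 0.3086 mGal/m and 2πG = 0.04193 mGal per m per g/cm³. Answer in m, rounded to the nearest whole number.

1484

Combined gradient = 0.3086 − 0.04193 × 1.96 = 0.2264172 mGal/m
h = 335.98 / 0.2264172 = 1483.90 m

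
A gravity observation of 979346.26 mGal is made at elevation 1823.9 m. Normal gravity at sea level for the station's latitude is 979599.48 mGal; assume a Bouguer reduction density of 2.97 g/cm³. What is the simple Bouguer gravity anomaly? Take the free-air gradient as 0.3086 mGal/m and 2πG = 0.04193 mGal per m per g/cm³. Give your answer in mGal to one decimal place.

82.5

Free-air correction = 0.3086 × 1823.9 = 562.86 mGal
Free-air anomaly = 979346.26 − 979599.48 + (562.86) = 309.64 mGal
Bouguer slab correction = 0.04193 × 2.97 × 1823.9 = 227.13 mGal
Simple Bouguer anomaly = 309.64 − (227.13) = 82.51 mGal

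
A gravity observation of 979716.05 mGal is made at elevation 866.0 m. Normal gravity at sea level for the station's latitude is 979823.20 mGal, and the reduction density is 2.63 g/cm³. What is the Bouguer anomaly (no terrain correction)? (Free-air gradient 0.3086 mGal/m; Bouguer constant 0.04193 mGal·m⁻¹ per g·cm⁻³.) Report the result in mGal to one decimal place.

64.6

Free-air correction = 0.3086 × 866.0 = 267.25 mGal
Free-air anomaly = 979716.05 − 979823.20 + (267.25) = 160.10 mGal
Bouguer slab correction = 0.04193 × 2.63 × 866.0 = 95.50 mGal
Simple Bouguer anomaly = 160.10 − (95.50) = 64.60 mGal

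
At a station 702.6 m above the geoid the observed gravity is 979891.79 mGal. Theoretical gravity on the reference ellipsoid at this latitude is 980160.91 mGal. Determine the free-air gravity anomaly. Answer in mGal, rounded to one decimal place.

-52.3

Free-air correction = 0.3086 × 702.6 = 216.82 mGal
Free-air anomaly = 979891.79 − 980160.91 + (216.82) = -52.30 mGal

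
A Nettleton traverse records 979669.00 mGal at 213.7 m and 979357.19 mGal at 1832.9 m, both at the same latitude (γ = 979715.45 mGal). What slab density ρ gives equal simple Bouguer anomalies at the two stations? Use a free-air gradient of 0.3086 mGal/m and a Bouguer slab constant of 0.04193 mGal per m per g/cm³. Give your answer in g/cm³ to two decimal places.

2.77

Δg_obs = 979357.19 − 979669.00 = -311.81 mGal over Δh = 1832.9 − 213.7 = 1619.2 m
Equal Bouguer anomalies ⇒ Δg_obs + (0.3086 − 0.04193ρ)·Δh = 0
0.3086 − 0.04193ρ = −Δg_obs/Δh = 0.19257
ρ = (0.3086 − 0.19257) / 0.04193 = 2.77 g/cm³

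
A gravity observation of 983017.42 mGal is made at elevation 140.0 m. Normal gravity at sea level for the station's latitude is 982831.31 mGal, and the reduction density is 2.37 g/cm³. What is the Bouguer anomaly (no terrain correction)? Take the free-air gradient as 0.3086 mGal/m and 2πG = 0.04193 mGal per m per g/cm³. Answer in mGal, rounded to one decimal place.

215.4

Free-air correction = 0.3086 × 140.0 = 43.20 mGal
Free-air anomaly = 983017.42 − 982831.31 + (43.20) = 229.31 mGal
Bouguer slab correction = 0.04193 × 2.37 × 140.0 = 13.91 mGal
Simple Bouguer anomaly = 229.31 − (13.91) = 215.40 mGal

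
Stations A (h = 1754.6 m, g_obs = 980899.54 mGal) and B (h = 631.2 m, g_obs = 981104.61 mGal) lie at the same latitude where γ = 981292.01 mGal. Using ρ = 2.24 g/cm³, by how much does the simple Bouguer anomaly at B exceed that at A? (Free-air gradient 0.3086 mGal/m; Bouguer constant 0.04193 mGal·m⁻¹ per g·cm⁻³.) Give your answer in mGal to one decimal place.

Δg_SB(A) = 980899.54 − 981292.01 + 0.3086×1754.6 − 0.04193×2.24×1754.6 = -15.80 mGal
Δg_SB(B) = 981104.61 − 981292.01 + 0.3086×631.2 − 0.04193×2.24×631.2 = -51.90 mGal
Difference = -51.90 − (-15.80) = -36.10 mGal

-36.1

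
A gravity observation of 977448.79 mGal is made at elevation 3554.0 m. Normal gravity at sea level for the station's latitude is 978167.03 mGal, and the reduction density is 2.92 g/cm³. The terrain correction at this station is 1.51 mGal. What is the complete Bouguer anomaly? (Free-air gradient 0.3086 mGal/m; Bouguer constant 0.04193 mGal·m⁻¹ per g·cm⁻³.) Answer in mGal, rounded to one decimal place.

Free-air correction = 0.3086 × 3554.0 = 1096.76 mGal
Free-air anomaly = 977448.79 − 978167.03 + (1096.76) = 378.52 mGal
Bouguer slab correction = 0.04193 × 2.92 × 3554.0 = 435.14 mGal
Simple Bouguer anomaly = 378.52 − (435.14) = -56.62 mGal
Complete Bouguer anomaly = -56.62 + 1.51 = -55.11 mGal

-55.1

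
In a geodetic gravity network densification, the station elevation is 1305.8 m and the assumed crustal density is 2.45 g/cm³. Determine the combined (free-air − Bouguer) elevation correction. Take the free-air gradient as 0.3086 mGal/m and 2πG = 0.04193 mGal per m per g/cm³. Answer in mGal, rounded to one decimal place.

268.8

Combined gradient = 0.3086 − 0.04193 × 2.45 = 0.2058715 mGal/m
Combined elevation correction = 0.2058715 × 1305.8 = 268.8 mGal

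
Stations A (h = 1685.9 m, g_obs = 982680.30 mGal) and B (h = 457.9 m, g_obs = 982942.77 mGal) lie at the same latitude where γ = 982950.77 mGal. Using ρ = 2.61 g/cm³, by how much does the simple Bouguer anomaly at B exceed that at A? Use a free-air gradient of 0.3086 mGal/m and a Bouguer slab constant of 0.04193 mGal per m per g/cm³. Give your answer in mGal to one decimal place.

Δg_SB(A) = 982680.30 − 982950.77 + 0.3086×1685.9 − 0.04193×2.61×1685.9 = 65.30 mGal
Δg_SB(B) = 982942.77 − 982950.77 + 0.3086×457.9 − 0.04193×2.61×457.9 = 83.20 mGal
Difference = 83.20 − (65.30) = 17.90 mGal

17.9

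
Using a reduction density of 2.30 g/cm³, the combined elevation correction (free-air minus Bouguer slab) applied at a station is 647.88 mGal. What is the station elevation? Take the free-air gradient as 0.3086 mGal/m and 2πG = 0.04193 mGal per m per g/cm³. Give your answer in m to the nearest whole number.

Combined gradient = 0.3086 − 0.04193 × 2.30 = 0.2121610 mGal/m
h = 647.88 / 0.2121610 = 3053.72 m

3054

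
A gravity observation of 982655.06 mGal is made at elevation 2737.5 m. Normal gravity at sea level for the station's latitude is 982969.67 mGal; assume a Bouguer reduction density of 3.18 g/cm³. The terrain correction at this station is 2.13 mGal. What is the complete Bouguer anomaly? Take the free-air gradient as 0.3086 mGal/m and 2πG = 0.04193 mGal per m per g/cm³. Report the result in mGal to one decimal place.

Free-air correction = 0.3086 × 2737.5 = 844.79 mGal
Free-air anomaly = 982655.06 − 982969.67 + (844.79) = 530.18 mGal
Bouguer slab correction = 0.04193 × 3.18 × 2737.5 = 365.01 mGal
Simple Bouguer anomaly = 530.18 − (365.01) = 165.17 mGal
Complete Bouguer anomaly = 165.17 + 2.13 = 167.30 mGal

167.3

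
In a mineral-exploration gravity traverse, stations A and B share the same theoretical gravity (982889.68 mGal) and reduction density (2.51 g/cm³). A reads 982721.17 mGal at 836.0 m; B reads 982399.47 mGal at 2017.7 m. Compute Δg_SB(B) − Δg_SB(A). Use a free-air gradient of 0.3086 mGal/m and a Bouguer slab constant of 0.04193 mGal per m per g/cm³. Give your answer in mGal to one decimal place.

-81.4

Δg_SB(A) = 982721.17 − 982889.68 + 0.3086×836.0 − 0.04193×2.51×836.0 = 1.50 mGal
Δg_SB(B) = 982399.47 − 982889.68 + 0.3086×2017.7 − 0.04193×2.51×2017.7 = -79.90 mGal
Difference = -79.90 − (1.50) = -81.40 mGal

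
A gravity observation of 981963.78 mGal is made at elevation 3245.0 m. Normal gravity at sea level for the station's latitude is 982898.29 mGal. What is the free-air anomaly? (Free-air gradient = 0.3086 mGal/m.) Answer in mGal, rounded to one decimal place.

Free-air correction = 0.3086 × 3245.0 = 1001.41 mGal
Free-air anomaly = 981963.78 − 982898.29 + (1001.41) = 66.90 mGal

66.9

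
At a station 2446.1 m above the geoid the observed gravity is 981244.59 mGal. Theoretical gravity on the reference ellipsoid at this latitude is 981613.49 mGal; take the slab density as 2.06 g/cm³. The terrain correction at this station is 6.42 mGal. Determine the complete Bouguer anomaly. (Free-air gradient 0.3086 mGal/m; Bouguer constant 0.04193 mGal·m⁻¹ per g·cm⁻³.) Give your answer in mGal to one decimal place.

181.1

Free-air correction = 0.3086 × 2446.1 = 754.87 mGal
Free-air anomaly = 981244.59 − 981613.49 + (754.87) = 385.97 mGal
Bouguer slab correction = 0.04193 × 2.06 × 2446.1 = 211.28 mGal
Simple Bouguer anomaly = 385.97 − (211.28) = 174.69 mGal
Complete Bouguer anomaly = 174.69 + 6.42 = 181.11 mGal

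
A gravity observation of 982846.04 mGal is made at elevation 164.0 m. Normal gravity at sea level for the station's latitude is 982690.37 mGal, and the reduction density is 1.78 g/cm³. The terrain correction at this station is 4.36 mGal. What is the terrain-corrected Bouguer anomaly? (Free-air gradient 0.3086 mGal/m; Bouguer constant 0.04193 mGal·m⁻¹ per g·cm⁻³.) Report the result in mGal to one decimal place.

Free-air correction = 0.3086 × 164.0 = 50.61 mGal
Free-air anomaly = 982846.04 − 982690.37 + (50.61) = 206.28 mGal
Bouguer slab correction = 0.04193 × 1.78 × 164.0 = 12.24 mGal
Simple Bouguer anomaly = 206.28 − (12.24) = 194.04 mGal
Complete Bouguer anomaly = 194.04 + 4.36 = 198.40 mGal

198.4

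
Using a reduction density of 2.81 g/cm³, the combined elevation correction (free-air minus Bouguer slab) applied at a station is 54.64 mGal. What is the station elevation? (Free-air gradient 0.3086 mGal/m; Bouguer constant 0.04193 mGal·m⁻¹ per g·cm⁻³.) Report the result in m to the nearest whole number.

Combined gradient = 0.3086 − 0.04193 × 2.81 = 0.1907767 mGal/m
h = 54.64 / 0.1907767 = 286.41 m

286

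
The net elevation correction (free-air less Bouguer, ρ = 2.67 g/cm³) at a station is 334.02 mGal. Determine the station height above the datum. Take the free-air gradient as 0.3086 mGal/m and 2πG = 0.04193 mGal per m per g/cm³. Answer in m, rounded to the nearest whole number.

1699

Combined gradient = 0.3086 − 0.04193 × 2.67 = 0.1966469 mGal/m
h = 334.02 / 0.1966469 = 1698.58 m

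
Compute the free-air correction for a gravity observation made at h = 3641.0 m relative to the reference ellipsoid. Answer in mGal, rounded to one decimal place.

Free-air correction = 0.3086 × 3641.0 = 1123.6 mGal

1123.6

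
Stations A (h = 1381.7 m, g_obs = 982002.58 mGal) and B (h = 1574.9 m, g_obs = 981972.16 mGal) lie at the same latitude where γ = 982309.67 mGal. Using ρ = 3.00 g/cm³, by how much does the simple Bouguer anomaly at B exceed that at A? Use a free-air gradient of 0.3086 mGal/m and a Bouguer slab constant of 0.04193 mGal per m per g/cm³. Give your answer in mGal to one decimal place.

4.9

Δg_SB(A) = 982002.58 − 982309.67 + 0.3086×1381.7 − 0.04193×3.00×1381.7 = -54.50 mGal
Δg_SB(B) = 981972.16 − 982309.67 + 0.3086×1574.9 − 0.04193×3.00×1574.9 = -49.60 mGal
Difference = -49.60 − (-54.50) = 4.90 mGal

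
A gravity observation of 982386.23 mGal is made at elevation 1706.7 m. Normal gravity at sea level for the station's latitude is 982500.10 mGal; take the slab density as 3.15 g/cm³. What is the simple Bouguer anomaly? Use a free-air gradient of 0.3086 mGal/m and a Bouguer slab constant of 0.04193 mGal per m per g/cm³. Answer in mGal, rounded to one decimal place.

187.4

Free-air correction = 0.3086 × 1706.7 = 526.69 mGal
Free-air anomaly = 982386.23 − 982500.10 + (526.69) = 412.82 mGal
Bouguer slab correction = 0.04193 × 3.15 × 1706.7 = 225.42 mGal
Simple Bouguer anomaly = 412.82 − (225.42) = 187.40 mGal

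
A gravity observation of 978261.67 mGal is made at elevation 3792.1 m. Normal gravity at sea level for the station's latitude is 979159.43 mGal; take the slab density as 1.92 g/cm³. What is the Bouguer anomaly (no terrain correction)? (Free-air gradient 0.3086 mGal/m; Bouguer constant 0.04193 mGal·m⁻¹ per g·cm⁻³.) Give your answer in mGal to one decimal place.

Free-air correction = 0.3086 × 3792.1 = 1170.24 mGal
Free-air anomaly = 978261.67 − 979159.43 + (1170.24) = 272.48 mGal
Bouguer slab correction = 0.04193 × 1.92 × 3792.1 = 305.29 mGal
Simple Bouguer anomaly = 272.48 − (305.29) = -32.81 mGal

-32.8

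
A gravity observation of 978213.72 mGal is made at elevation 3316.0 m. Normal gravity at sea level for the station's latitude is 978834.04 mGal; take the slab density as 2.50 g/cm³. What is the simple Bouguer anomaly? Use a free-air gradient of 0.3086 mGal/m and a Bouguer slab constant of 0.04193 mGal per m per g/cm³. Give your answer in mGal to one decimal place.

Free-air correction = 0.3086 × 3316.0 = 1023.32 mGal
Free-air anomaly = 978213.72 − 978834.04 + (1023.32) = 403.00 mGal
Bouguer slab correction = 0.04193 × 2.50 × 3316.0 = 347.60 mGal
Simple Bouguer anomaly = 403.00 − (347.60) = 55.40 mGal

55.4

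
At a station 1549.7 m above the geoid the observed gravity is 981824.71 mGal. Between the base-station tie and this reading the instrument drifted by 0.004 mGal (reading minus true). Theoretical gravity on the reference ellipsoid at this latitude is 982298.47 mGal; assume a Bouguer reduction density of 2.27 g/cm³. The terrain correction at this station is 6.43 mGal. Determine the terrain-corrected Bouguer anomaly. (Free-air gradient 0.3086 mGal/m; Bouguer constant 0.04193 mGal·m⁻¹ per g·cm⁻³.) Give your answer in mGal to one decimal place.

Drift-corrected reading = 981824.71 − (0.004) = 981824.706 mGal
Free-air correction = 0.3086 × 1549.7 = 478.24 mGal
Free-air anomaly = 981824.706 − 982298.47 + (478.24) = 4.476 mGal
Bouguer slab correction = 0.04193 × 2.27 × 1549.7 = 147.50 mGal
Simple Bouguer anomaly = 4.476 − (147.50) = -143.024 mGal
Complete Bouguer anomaly = -143.024 + 6.43 = -136.594 mGal

-136.6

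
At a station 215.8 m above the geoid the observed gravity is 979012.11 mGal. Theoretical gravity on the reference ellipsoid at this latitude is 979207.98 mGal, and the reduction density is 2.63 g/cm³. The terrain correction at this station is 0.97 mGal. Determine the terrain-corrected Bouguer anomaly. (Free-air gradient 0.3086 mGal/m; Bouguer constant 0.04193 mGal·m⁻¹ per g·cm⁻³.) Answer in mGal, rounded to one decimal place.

Free-air correction = 0.3086 × 215.8 = 66.60 mGal
Free-air anomaly = 979012.11 − 979207.98 + (66.60) = -129.27 mGal
Bouguer slab correction = 0.04193 × 2.63 × 215.8 = 23.80 mGal
Simple Bouguer anomaly = -129.27 − (23.80) = -153.07 mGal
Complete Bouguer anomaly = -153.07 + 0.97 = -152.10 mGal

-152.1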